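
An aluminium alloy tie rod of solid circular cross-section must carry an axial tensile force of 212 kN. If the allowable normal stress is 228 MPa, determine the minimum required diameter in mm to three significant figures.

34.4 mm

Required area A ≥ P/σ_allow = 212000/228 = 929.8 mm².
For a solid circular section, d ≥ √(4A/π) = 34.41 mm.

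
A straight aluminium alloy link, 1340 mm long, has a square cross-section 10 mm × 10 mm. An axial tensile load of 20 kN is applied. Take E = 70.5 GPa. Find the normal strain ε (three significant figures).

A = 100 mm².
σ = N/A = 200 MPa; ε = σ/E = 200/70500 = 2.837e-03.

0.00284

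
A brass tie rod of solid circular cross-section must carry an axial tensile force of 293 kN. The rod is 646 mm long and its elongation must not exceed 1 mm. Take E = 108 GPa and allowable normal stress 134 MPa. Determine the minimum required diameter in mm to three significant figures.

Required area A ≥ P/σ_allow = 293000/134 = 2187 mm².
For a solid circular section, d ≥ √(4A/π) = 52.76 mm.
Elongation limit: A ≥ PL/(Eδ_allow) = 293000·646/(108000·1) = 1753 mm² ⇒ d ≥ 47.24 mm.
The stress limit governs.

52.8 mm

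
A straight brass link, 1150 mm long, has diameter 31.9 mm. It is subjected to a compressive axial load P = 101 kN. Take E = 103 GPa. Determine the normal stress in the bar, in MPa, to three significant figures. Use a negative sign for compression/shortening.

A = 799.2 mm².
σ = N/A = -101000/799.2 = -126.4 MPa.

-126 MPa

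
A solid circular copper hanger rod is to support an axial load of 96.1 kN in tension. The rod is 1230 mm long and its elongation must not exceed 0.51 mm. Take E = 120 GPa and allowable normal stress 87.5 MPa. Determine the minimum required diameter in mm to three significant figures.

49.6 mm

Required area A ≥ P/σ_allow = 96100/87.5 = 1098 mm².
For a solid circular section, d ≥ √(4A/π) = 37.39 mm.
Elongation limit: A ≥ PL/(Eδ_allow) = 96100·1230/(120000·0.51) = 1931 mm² ⇒ d ≥ 49.59 mm.
The elongation limit governs.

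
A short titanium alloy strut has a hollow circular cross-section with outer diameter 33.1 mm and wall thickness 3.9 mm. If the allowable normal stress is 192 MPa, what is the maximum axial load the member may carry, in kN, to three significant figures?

68.7 kN

A = 357.8 mm².
P_max = σ_allow · A = 192 · 357.8 = 68690 N = 68.69 kN.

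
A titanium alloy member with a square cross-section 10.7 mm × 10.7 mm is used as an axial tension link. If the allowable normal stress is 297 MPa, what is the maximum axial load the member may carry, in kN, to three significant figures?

A = 114.5 mm².
P_max = σ_allow · A = 297 · 114.5 = 34000 N = 34 kN.

34.0 kN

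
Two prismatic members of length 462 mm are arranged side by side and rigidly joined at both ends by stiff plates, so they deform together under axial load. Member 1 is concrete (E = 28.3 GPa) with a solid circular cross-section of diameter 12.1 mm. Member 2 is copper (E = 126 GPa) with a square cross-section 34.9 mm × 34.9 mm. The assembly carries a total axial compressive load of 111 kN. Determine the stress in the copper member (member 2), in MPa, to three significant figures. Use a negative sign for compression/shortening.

A_1 = 115 mm².
A_2 = 1218 mm².
Equal strain + equilibrium ⇒ each member carries load in proportion to AE: A₁E₁ = 3254000 N, A₂E₂ = 153500000 N, ΣAE = 156700000 N.
σ₂ = P·E₂/ΣAE = -111000·126000/156700000 = -89.24 MPa.

-89.2 MPa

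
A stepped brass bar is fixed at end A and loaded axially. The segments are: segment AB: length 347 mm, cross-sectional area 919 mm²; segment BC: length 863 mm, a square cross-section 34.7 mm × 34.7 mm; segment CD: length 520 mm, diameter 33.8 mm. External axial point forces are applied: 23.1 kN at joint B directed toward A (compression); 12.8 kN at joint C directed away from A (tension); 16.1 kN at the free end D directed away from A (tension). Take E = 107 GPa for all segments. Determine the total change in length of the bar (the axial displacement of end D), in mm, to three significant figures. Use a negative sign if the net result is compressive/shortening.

Internal axial forces (sectioning from the free end, tension +): N_CD = 16.1 kN, N_BC = 28.9 kN, N_AB = 5.8 kN.
A_BC = 1204 mm².
A_CD = 897.3 mm².
δ_AB = 5800·347/(919·107000) = 0.02047 mm
δ_BC = 28900·863/(1204·107000) = 0.1936 mm
δ_CD = 16100·520/(897.3·107000) = 0.0872 mm
δ = Σδ_i = 0.3013 mm.

0.301 mm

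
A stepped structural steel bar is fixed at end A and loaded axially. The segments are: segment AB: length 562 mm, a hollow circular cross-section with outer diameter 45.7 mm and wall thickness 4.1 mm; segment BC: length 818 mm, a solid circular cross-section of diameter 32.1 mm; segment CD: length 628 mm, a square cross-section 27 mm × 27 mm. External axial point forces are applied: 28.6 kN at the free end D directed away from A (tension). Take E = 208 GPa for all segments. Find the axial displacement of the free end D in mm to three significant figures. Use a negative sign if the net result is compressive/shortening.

0.402 mm

Internal axial forces (sectioning from the free end, tension +): N_CD = 28.6 kN, N_BC = 28.6 kN, N_AB = 28.6 kN.
A_AB = 535.8 mm².
A_BC = 809.3 mm².
A_CD = 729 mm².
δ_AB = 28600·562/(535.8·208000) = 0.1442 mm
δ_BC = 28600·818/(809.3·208000) = 0.139 mm
δ_CD = 28600·628/(729·208000) = 0.1184 mm
δ = Σδ_i = 0.4016 mm.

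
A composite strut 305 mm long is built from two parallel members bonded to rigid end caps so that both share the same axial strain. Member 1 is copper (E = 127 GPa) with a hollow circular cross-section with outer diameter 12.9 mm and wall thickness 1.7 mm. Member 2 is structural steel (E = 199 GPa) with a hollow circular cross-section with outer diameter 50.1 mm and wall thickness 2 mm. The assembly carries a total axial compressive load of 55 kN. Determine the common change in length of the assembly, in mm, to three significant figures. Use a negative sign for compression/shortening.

A_1 = 59.82 mm².
A_2 = 302.2 mm².
Equal strain + equilibrium ⇒ each member carries load in proportion to AE: A₁E₁ = 7597000 N, A₂E₂ = 60140000 N, ΣAE = 67740000 N.
δ = PL/ΣAE = -55000·305/67740000 = -0.2476 mm.

-0.248 mm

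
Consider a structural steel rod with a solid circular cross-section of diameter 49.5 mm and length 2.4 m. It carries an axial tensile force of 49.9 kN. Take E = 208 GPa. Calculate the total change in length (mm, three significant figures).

0.299 mm

A = 1924 mm².
δ_mech = NL/(AE) = 49900·2400/(1924·208000) = 0.2992 mm.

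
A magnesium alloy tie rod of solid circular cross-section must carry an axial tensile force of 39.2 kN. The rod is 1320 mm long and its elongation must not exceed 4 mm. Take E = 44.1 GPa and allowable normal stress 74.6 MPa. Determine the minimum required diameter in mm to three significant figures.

Required area A ≥ P/σ_allow = 39200/74.6 = 525.5 mm².
For a solid circular section, d ≥ √(4A/π) = 25.87 mm.
Elongation limit: A ≥ PL/(Eδ_allow) = 39200·1320/(44100·4) = 293.3 mm² ⇒ d ≥ 19.33 mm.
The stress limit governs.

25.9 mm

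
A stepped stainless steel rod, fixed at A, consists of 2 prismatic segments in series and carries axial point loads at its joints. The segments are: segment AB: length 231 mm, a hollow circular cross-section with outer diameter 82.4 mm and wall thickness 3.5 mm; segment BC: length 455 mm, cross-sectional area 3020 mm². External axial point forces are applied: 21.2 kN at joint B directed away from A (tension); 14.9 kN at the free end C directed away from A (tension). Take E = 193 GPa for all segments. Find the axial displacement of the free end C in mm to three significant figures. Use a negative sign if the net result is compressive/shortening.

0.0614 mm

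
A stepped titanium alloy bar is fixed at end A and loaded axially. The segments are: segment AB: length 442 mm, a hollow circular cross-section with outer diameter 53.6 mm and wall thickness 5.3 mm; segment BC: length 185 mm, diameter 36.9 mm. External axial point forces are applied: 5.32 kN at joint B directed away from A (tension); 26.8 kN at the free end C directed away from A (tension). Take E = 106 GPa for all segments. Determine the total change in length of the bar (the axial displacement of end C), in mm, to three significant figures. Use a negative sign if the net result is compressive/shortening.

Internal axial forces (sectioning from the free end, tension +): N_BC = 26.8 kN, N_AB = 32.12 kN.
A_AB = 804.2 mm².
A_BC = 1069 mm².
δ_AB = 32120·442/(804.2·106000) = 0.1665 mm
δ_BC = 26800·185/(1069·106000) = 0.04374 mm
δ = Σδ_i = 0.2103 mm.

0.210 mm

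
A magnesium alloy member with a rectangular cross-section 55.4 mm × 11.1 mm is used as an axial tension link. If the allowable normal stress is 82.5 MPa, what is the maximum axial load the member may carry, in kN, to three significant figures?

50.7 kN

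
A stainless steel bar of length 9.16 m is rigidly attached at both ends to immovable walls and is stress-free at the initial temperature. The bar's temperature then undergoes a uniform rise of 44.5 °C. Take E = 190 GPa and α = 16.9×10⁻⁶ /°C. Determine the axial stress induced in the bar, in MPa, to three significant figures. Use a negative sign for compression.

-143 MPa

Free thermal expansion αLΔT = 16.9e-6 · 9160 · 44.5 = 6.889 mm.
The walls impose strain ε = −(6.889)/9160 = -7.5205e-04; σ = Eε = 190000 · -7.5205e-04 = -142.9 MPa.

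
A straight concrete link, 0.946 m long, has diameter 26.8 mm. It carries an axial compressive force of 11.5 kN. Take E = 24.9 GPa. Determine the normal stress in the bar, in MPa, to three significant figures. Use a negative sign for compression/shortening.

-20.4 MPa

A = 564.1 mm².
σ = N/A = -11500/564.1 = -20.39 MPa.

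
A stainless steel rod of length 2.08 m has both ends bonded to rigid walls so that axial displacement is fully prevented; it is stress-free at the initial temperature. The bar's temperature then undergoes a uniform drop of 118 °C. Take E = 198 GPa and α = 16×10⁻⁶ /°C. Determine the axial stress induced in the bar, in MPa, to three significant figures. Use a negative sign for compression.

Free thermal expansion αLΔT = 16e-6 · 2080 · -118 = -3.927 mm.
The walls impose strain ε = −(-3.927)/2080 = 1.8880e-03; σ = Eε = 198000 · 1.8880e-03 = 373.8 MPa.

374 MPa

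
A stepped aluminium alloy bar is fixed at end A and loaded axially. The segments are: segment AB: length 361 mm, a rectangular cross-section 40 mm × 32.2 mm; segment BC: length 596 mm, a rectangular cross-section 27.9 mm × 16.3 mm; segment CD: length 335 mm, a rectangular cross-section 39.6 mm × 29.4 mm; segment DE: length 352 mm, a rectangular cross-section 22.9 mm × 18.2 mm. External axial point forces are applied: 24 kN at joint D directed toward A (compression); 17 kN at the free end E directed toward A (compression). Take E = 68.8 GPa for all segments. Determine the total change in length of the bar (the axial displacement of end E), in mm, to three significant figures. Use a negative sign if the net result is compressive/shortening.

-1.33 mm

Internal axial forces (sectioning from the free end, tension +): N_DE = -17 kN, N_CD = -41 kN, N_BC = -41 kN, N_AB = -41 kN.
A_AB = 1288 mm².
A_BC = 454.8 mm².
A_CD = 1164 mm².
A_DE = 416.8 mm².
δ_AB = -41000·361/(1288·68800) = -0.167 mm
δ_BC = -41000·596/(454.8·68800) = -0.781 mm
δ_CD = -41000·335/(1164·68800) = -0.1715 mm
δ_DE = -17000·352/(416.8·68800) = -0.2087 mm
δ = Σδ_i = -1.328 mm.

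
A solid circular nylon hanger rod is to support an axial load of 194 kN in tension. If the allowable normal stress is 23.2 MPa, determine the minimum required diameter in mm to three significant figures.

103 mm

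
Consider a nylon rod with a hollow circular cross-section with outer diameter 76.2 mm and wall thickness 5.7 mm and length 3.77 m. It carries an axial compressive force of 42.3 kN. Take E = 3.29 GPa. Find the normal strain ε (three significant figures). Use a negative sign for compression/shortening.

A = 1262 mm².
σ = N/A = -33.51 MPa; ε = σ/E = -33.51/3290 = -1.018e-02.

-0.0102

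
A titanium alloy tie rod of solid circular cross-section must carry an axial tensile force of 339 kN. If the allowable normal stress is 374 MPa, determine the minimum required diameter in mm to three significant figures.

34.0 mm

Required area A ≥ P/σ_allow = 339000/374 = 906.4 mm².
For a solid circular section, d ≥ √(4A/π) = 33.97 mm.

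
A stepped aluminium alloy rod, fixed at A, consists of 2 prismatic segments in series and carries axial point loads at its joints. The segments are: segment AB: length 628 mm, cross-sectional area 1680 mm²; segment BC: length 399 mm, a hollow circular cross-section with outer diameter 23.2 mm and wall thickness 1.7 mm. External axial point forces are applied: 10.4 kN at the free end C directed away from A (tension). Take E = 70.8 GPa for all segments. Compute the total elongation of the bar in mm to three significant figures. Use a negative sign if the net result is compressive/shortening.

0.565 mm

Internal axial forces (sectioning from the free end, tension +): N_BC = 10.4 kN, N_AB = 10.4 kN.
A_BC = 114.8 mm².
δ_AB = 10400·628/(1680·70800) = 0.05491 mm
δ_BC = 10400·399/(114.8·70800) = 0.5104 mm
δ = Σδ_i = 0.5653 mm.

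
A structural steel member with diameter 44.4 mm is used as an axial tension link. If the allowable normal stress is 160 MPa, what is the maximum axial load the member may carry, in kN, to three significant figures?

248 kN

A = 1548 mm².
P_max = σ_allow · A = 160 · 1548 = 247700 N = 247.7 kN.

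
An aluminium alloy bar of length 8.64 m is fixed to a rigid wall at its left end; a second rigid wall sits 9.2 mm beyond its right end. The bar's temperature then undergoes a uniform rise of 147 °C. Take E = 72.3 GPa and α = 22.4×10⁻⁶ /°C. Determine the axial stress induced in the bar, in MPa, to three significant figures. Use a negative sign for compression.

-161 MPa

Free thermal expansion αLΔT = 22.4e-6 · 8640 · 147 = 28.45 mm.
The walls engage after the gap closes; constrained expansion = 28.45 − 9.2 = 19.25 mm.
The walls impose strain ε = −(19.25)/8640 = -2.2280e-03; σ = Eε = 72300 · -2.2280e-03 = -161.1 MPa.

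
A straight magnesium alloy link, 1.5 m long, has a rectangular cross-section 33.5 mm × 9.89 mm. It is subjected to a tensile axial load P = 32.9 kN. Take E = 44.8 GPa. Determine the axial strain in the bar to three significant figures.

A = 331.3 mm².
σ = N/A = 99.3 MPa; ε = σ/E = 99.3/44800 = 2.217e-03.

0.00222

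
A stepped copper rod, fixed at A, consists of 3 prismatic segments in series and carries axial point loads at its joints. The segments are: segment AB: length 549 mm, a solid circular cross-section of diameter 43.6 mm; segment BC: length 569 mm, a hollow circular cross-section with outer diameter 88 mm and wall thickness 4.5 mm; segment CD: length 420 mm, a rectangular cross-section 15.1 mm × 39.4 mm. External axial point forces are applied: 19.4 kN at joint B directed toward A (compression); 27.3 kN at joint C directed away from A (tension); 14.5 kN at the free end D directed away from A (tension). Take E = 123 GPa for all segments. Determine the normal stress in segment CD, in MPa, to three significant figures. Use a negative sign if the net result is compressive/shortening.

Internal axial forces (sectioning from the free end, tension +): N_CD = 14.5 kN, N_BC = 41.8 kN, N_AB = 22.4 kN.
A_CD = 594.9 mm².
σ_CD = N_CD/A_CD = 14500/594.9 = 24.37 MPa.

24.4 MPa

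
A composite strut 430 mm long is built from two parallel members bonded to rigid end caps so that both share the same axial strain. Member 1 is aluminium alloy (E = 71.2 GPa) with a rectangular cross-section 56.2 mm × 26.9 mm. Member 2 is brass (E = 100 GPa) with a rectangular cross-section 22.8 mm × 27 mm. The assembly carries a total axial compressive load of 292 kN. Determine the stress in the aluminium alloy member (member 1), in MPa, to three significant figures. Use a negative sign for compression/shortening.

A_1 = 1512 mm².
A_2 = 615.6 mm².
Equal strain + equilibrium ⇒ each member carries load in proportion to AE: A₁E₁ = 107600000 N, A₂E₂ = 61560000 N, ΣAE = 169200000 N.
σ₁ = P·E₁/ΣAE = -292000·71200/169200000 = -122.9 MPa.

-123 MPa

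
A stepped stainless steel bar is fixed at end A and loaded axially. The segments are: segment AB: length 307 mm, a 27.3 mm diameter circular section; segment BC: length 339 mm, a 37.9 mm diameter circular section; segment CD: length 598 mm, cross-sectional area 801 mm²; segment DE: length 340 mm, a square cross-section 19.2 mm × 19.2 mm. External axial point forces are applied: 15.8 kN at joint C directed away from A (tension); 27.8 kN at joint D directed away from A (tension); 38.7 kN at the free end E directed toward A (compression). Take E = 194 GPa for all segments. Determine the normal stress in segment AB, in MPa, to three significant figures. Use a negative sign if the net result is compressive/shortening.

8.37 MPa

Internal axial forces (sectioning from the free end, tension +): N_DE = -38.7 kN, N_CD = -10.9 kN, N_BC = 4.9 kN, N_AB = 4.9 kN.
A_AB = 585.3 mm².
σ_AB = N_AB/A_AB = 4900/585.3 = 8.371 MPa.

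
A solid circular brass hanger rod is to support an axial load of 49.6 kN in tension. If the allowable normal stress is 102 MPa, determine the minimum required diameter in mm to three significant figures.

Required area A ≥ P/σ_allow = 49600/102 = 486.3 mm².
For a solid circular section, d ≥ √(4A/π) = 24.88 mm.

24.9 mm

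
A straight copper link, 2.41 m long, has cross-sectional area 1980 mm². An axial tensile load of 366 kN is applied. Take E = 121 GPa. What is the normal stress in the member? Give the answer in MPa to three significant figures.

185 MPa

σ = N/A = 366000/1980 = 184.8 MPa.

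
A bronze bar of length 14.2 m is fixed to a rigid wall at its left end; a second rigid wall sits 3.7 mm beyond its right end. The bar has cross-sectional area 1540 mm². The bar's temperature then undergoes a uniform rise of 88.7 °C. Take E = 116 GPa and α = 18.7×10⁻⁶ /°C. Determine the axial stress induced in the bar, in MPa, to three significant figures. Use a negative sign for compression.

-162 MPa

Free thermal expansion αLΔT = 18.7e-6 · 14200 · 88.7 = 23.55 mm.
The walls engage after the gap closes; constrained expansion = 23.55 − 3.7 = 19.85 mm.
The walls impose strain ε = −(19.85)/14200 = -1.3981e-03; σ = Eε = 116000 · -1.3981e-03 = -162.2 MPa.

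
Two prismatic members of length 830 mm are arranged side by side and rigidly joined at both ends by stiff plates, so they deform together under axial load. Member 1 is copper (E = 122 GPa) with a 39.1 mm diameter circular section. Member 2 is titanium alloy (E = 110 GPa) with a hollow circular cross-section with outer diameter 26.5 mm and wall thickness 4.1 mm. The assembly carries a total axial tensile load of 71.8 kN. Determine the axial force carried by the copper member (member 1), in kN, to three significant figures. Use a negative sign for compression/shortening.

A_1 = 1201 mm².
A_2 = 288.5 mm².
Equal strain + equilibrium ⇒ each member carries load in proportion to AE: A₁E₁ = 146500000 N, A₂E₂ = 31740000 N, ΣAE = 178200000 N.
F₁ = P·A₁E₁/ΣAE = 71800·146500000/178200000 = 59010 N.

59.0 kN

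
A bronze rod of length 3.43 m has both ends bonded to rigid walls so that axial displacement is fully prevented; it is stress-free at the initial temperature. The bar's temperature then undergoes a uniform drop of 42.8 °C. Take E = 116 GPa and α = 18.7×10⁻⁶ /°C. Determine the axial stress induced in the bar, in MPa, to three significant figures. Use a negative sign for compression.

92.8 MPa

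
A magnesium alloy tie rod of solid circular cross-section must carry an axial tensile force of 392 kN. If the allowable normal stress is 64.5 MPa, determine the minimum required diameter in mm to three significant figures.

88.0 mm

Required area A ≥ P/σ_allow = 392000/64.5 = 6078 mm².
For a solid circular section, d ≥ √(4A/π) = 87.97 mm.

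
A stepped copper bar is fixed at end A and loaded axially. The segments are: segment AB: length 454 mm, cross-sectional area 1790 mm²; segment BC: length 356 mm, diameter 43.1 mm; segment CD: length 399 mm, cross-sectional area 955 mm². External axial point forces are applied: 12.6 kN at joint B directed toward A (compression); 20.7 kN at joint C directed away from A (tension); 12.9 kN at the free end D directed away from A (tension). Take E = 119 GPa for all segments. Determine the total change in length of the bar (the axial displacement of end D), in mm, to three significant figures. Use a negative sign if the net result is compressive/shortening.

0.159 mm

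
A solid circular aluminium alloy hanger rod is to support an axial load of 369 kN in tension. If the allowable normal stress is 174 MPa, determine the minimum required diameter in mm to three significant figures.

Required area A ≥ P/σ_allow = 369000/174 = 2121 mm².
For a solid circular section, d ≥ √(4A/π) = 51.96 mm.

52.0 mm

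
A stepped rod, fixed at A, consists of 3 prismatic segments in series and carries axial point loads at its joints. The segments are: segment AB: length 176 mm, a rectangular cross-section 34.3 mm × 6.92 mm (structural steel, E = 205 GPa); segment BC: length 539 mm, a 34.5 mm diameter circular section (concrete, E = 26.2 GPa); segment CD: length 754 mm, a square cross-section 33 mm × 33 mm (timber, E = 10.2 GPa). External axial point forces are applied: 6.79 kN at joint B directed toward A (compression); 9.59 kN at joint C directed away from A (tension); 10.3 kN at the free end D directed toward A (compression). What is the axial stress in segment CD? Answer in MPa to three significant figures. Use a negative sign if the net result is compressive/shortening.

Internal axial forces (sectioning from the free end, tension +): N_CD = -10.3 kN, N_BC = -0.71 kN, N_AB = -7.5 kN.
A_CD = 1089 mm².
σ_CD = N_CD/A_CD = -10300/1089 = -9.458 MPa.

-9.46 MPa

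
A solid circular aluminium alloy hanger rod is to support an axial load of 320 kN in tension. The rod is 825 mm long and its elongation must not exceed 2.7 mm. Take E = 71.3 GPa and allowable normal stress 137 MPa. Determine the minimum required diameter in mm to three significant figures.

Required area A ≥ P/σ_allow = 320000/137 = 2336 mm².
For a solid circular section, d ≥ √(4A/π) = 54.53 mm.
Elongation limit: A ≥ PL/(Eδ_allow) = 320000·825/(71300·2.7) = 1371 mm² ⇒ d ≥ 41.79 mm.
The stress limit governs.

54.5 mm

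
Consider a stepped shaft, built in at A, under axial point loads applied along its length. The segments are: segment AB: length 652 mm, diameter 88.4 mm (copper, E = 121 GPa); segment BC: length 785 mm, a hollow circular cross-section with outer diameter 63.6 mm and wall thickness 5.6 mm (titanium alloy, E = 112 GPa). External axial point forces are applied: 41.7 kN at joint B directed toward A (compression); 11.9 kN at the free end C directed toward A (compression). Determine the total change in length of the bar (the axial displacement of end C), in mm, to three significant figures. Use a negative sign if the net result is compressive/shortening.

-0.129 mm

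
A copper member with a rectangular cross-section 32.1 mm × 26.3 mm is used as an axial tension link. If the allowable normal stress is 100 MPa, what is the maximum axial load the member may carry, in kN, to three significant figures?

A = 844.2 mm².
P_max = σ_allow · A = 100 · 844.2 = 84420 N = 84.42 kN.

84.4 kN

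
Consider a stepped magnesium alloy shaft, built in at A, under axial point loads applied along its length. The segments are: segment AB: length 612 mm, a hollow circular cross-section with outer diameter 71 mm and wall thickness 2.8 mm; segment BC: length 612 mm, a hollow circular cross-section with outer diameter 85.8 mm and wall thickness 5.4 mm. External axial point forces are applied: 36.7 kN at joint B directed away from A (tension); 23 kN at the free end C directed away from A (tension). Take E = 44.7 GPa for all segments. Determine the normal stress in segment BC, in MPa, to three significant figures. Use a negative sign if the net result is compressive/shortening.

16.9 MPa

Internal axial forces (sectioning from the free end, tension +): N_BC = 23 kN, N_AB = 59.7 kN.
A_BC = 1364 mm².
σ_BC = N_BC/A_BC = 23000/1364 = 16.86 MPa.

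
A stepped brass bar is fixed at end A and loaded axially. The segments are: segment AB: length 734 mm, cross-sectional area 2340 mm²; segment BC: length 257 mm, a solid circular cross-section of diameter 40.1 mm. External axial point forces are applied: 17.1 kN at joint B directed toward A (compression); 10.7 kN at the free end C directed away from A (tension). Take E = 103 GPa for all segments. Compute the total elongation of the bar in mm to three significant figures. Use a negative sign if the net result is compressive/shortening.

Internal axial forces (sectioning from the free end, tension +): N_BC = 10.7 kN, N_AB = -6.4 kN.
A_BC = 1263 mm².
δ_AB = -6400·734/(2340·103000) = -0.01949 mm
δ_BC = 10700·257/(1263·103000) = 0.02114 mm
δ = Σδ_i = 0.001649 mm.

0.00165 mm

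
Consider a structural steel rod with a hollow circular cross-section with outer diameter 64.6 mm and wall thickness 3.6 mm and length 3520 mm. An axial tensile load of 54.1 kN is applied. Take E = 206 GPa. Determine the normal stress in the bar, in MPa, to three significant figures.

78.4 MPa

A = 689.9 mm².
σ = N/A = 54100/689.9 = 78.42 MPa.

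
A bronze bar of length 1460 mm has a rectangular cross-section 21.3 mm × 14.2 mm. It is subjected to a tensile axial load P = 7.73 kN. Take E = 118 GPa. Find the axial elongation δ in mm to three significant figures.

A = 302.5 mm².
δ_mech = NL/(AE) = 7730·1460/(302.5·118000) = 0.3162 mm.

0.316 mm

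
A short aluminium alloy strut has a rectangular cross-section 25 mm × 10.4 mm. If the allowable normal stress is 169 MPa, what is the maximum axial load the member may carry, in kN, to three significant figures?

A = 260 mm².
P_max = σ_allow · A = 169 · 260 = 43940 N = 43.94 kN.

43.9 kN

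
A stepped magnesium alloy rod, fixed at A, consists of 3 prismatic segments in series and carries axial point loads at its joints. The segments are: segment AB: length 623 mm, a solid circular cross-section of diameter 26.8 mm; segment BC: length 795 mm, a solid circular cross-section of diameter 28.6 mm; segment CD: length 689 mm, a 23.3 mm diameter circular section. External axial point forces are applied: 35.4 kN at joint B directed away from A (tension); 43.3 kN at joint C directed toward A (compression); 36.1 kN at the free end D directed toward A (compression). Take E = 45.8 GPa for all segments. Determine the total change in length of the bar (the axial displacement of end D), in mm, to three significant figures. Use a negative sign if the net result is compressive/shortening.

Internal axial forces (sectioning from the free end, tension +): N_CD = -36.1 kN, N_BC = -79.4 kN, N_AB = -44 kN.
A_AB = 564.1 mm².
A_BC = 642.4 mm².
A_CD = 426.4 mm².
δ_AB = -44000·623/(564.1·45800) = -1.061 mm
δ_BC = -79400·795/(642.4·45800) = -2.145 mm
δ_CD = -36100·689/(426.4·45800) = -1.274 mm
δ = Σδ_i = -4.48 mm.

-4.48 mm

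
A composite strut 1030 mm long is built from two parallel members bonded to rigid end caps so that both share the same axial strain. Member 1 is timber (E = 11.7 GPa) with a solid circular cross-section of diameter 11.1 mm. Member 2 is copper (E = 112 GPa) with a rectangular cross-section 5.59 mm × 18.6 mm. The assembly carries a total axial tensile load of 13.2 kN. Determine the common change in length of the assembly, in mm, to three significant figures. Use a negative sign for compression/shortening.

1.06 mm

A_1 = 96.77 mm².
A_2 = 104 mm².
Equal strain + equilibrium ⇒ each member carries load in proportion to AE: A₁E₁ = 1132000 N, A₂E₂ = 11650000 N, ΣAE = 12780000 N.
δ = PL/ΣAE = 13200·1030/12780000 = 1.064 mm.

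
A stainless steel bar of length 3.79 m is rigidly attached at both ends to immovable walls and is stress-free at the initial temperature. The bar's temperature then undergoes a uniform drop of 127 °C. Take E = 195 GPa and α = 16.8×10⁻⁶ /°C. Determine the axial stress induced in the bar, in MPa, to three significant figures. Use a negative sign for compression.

416 MPa

Free thermal expansion αLΔT = 16.8e-6 · 3790 · -127 = -8.086 mm.
The walls impose strain ε = −(-8.086)/3790 = 2.1336e-03; σ = Eε = 195000 · 2.1336e-03 = 416.1 MPa.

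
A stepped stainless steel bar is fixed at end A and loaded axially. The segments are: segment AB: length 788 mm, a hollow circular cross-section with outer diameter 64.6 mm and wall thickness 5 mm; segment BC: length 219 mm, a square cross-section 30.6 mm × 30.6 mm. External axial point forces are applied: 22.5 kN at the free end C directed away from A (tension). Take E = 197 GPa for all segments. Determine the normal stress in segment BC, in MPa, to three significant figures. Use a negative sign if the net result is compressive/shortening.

24.0 MPa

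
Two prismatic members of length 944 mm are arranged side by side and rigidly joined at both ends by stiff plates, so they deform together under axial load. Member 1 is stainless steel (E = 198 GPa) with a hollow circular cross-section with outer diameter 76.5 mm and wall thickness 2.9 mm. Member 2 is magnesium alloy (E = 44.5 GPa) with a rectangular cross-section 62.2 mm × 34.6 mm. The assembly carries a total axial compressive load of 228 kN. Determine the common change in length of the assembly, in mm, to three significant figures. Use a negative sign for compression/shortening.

-0.942 mm

A_1 = 670.5 mm².
A_2 = 2152 mm².
Equal strain + equilibrium ⇒ each member carries load in proportion to AE: A₁E₁ = 132800000 N, A₂E₂ = 95770000 N, ΣAE = 228500000 N.
δ = PL/ΣAE = -228000·944/228500000 = -0.9418 mm.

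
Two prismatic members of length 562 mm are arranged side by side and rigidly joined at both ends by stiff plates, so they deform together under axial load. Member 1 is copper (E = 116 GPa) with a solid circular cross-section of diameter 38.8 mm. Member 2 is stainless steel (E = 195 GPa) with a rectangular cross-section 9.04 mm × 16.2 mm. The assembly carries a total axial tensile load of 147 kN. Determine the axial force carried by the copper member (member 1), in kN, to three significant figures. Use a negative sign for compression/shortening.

122 kN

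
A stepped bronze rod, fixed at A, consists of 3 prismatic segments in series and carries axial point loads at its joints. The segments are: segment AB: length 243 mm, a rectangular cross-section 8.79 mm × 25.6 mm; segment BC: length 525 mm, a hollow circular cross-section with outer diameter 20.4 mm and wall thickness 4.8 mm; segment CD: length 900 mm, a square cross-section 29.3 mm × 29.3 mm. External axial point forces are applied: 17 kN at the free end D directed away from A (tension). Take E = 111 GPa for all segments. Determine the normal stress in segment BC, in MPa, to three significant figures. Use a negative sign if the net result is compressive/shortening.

72.3 MPa

Internal axial forces (sectioning from the free end, tension +): N_CD = 17 kN, N_BC = 17 kN, N_AB = 17 kN.
A_BC = 235.2 mm².
σ_BC = N_BC/A_BC = 17000/235.2 = 72.27 MPa.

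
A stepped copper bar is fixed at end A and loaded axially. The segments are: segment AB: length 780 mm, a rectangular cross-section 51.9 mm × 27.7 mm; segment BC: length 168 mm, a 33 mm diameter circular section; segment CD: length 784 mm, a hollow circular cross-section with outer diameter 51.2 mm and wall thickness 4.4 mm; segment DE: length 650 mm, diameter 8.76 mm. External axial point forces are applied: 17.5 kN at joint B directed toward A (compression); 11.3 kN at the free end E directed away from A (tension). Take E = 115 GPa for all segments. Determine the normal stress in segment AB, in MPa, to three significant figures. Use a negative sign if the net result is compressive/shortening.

Internal axial forces (sectioning from the free end, tension +): N_DE = 11.3 kN, N_CD = 11.3 kN, N_BC = 11.3 kN, N_AB = -6.2 kN.
A_AB = 1438 mm².
σ_AB = N_AB/A_AB = -6200/1438 = -4.313 MPa.

-4.31 MPa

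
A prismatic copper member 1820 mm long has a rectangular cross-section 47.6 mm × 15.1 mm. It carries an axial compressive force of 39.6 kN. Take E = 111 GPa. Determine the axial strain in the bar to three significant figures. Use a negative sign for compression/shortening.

-4.96e-04

A = 718.8 mm².
σ = N/A = -55.09 MPa; ε = σ/E = -55.09/111000 = -4.964e-04.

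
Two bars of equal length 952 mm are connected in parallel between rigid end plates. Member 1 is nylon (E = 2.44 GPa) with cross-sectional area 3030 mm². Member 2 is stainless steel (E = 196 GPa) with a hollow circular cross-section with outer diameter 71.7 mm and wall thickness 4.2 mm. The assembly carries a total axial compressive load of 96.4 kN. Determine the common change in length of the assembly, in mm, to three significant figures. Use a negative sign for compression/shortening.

A_2 = 890.6 mm².
Equal strain + equilibrium ⇒ each member carries load in proportion to AE: A₁E₁ = 7393000 N, A₂E₂ = 174600000 N, ΣAE = 182000000 N.
δ = PL/ΣAE = -96400·952/182000000 = -0.5044 mm.

-0.504 mm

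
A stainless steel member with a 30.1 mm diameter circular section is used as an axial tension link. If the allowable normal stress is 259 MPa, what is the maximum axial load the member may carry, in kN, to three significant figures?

A = 711.6 mm².
P_max = σ_allow · A = 259 · 711.6 = 184300 N = 184.3 kN.

184 kN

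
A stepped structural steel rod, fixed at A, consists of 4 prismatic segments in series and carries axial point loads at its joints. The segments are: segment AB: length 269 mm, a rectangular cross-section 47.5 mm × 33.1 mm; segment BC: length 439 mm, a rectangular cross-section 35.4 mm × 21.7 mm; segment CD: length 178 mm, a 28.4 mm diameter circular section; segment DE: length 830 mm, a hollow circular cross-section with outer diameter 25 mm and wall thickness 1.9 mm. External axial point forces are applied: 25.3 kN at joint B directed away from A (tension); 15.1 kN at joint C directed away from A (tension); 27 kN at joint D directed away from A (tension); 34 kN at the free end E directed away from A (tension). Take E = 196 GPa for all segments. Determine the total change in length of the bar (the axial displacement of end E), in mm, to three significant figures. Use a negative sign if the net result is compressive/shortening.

1.44 mm

Internal axial forces (sectioning from the free end, tension +): N_DE = 34 kN, N_CD = 61 kN, N_BC = 76.1 kN, N_AB = 101.4 kN.
A_AB = 1572 mm².
A_BC = 768.2 mm².
A_CD = 633.5 mm².
A_DE = 137.9 mm².
δ_AB = 101400·269/(1572·196000) = 0.08851 mm
δ_BC = 76100·439/(768.2·196000) = 0.2219 mm
δ_CD = 61000·178/(633.5·196000) = 0.08745 mm
δ_DE = 34000·830/(137.9·196000) = 1.044 mm
δ = Σδ_i = 1.442 mm.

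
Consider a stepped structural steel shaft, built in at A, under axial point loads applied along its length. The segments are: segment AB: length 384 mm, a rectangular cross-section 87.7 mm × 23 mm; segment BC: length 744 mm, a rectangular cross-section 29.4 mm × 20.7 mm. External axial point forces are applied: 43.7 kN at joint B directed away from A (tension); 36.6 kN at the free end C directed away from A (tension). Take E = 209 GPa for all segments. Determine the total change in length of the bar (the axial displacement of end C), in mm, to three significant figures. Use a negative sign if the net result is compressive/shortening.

0.287 mm

Internal axial forces (sectioning from the free end, tension +): N_BC = 36.6 kN, N_AB = 80.3 kN.
A_AB = 2017 mm².
A_BC = 608.6 mm².
δ_AB = 80300·384/(2017·209000) = 0.07314 mm
δ_BC = 36600·744/(608.6·209000) = 0.2141 mm
δ = Σδ_i = 0.2872 mm.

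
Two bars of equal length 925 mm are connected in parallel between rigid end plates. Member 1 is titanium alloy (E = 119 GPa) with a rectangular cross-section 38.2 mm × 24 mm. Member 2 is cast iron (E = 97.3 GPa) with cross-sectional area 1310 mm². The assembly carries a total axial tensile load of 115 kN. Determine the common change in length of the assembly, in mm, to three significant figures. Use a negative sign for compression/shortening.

0.450 mm

A_1 = 916.8 mm².
Equal strain + equilibrium ⇒ each member carries load in proportion to AE: A₁E₁ = 109100000 N, A₂E₂ = 127500000 N, ΣAE = 236600000 N.
δ = PL/ΣAE = 115000·925/236600000 = 0.4497 mm.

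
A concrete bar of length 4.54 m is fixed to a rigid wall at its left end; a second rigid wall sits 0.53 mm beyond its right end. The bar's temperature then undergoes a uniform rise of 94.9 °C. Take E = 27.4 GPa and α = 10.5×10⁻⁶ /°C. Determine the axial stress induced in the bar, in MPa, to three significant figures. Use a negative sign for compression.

Free thermal expansion αLΔT = 10.5e-6 · 4540 · 94.9 = 4.524 mm.
The walls engage after the gap closes; constrained expansion = 4.524 − 0.53 = 3.994 mm.
The walls impose strain ε = −(3.994)/4540 = -8.7971e-04; σ = Eε = 27400 · -8.7971e-04 = -24.1 MPa.

-24.1 MPa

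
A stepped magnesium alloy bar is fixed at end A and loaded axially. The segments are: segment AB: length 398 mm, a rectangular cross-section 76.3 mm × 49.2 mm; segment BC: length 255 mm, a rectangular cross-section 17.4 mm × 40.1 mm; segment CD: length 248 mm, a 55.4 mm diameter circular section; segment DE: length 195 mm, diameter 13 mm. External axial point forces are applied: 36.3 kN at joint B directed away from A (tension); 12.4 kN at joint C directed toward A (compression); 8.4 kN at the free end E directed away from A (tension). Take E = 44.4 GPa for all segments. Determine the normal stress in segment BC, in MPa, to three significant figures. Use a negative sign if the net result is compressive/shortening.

-5.73 MPa

Internal axial forces (sectioning from the free end, tension +): N_DE = 8.4 kN, N_CD = 8.4 kN, N_BC = -4 kN, N_AB = 32.3 kN.
A_BC = 697.7 mm².
σ_BC = N_BC/A_BC = -4000/697.7 = -5.733 MPa.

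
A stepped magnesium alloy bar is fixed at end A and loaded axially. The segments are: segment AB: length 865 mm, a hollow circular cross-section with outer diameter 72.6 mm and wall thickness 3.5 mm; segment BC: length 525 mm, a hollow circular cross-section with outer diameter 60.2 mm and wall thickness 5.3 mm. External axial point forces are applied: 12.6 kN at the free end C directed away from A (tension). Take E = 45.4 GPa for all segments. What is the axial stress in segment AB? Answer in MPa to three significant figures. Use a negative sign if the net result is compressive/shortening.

Internal axial forces (sectioning from the free end, tension +): N_BC = 12.6 kN, N_AB = 12.6 kN.
A_AB = 759.8 mm².
σ_AB = N_AB/A_AB = 12600/759.8 = 16.58 MPa.

16.6 MPa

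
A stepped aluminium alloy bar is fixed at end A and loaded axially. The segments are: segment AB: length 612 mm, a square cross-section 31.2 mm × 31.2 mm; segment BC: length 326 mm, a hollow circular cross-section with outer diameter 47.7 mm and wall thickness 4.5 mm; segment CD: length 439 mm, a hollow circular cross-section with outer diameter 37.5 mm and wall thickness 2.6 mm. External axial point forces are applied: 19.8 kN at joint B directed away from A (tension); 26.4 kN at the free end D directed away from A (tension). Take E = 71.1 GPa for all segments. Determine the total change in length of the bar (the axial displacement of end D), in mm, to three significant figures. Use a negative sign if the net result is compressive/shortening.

Internal axial forces (sectioning from the free end, tension +): N_CD = 26.4 kN, N_BC = 26.4 kN, N_AB = 46.2 kN.
A_AB = 973.4 mm².
A_BC = 610.7 mm².
A_CD = 285.1 mm².
δ_AB = 46200·612/(973.4·71100) = 0.4085 mm
δ_BC = 26400·326/(610.7·71100) = 0.1982 mm
δ_CD = 26400·439/(285.1·71100) = 0.5718 mm
δ = Σδ_i = 1.179 mm.

1.18 mm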